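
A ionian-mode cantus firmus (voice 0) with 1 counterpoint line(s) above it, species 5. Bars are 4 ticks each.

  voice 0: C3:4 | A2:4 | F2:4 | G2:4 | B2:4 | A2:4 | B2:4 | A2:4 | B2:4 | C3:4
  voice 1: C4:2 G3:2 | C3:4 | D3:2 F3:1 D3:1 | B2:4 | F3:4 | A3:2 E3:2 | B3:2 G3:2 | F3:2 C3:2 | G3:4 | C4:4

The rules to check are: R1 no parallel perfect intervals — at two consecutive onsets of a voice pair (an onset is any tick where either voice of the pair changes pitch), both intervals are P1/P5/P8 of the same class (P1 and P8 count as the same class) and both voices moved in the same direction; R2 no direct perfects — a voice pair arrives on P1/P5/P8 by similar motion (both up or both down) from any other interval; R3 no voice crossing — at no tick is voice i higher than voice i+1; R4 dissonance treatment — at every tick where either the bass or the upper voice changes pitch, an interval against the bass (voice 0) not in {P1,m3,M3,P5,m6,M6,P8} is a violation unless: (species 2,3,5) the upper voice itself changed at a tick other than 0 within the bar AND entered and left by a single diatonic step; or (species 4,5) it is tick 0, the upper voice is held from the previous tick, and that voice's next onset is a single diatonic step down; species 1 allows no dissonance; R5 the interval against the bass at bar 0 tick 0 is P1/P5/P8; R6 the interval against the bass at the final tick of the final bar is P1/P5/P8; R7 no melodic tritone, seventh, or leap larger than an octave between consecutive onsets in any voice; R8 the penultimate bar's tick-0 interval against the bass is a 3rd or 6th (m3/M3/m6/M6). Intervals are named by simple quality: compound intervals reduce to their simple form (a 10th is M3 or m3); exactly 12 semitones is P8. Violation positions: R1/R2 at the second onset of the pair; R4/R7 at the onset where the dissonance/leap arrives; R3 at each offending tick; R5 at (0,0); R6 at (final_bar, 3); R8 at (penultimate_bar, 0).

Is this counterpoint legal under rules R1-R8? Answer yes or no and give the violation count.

No (4 violations)

bar 0: v0=C3 v1=C4 (P8)
bar 1: v0=A2 v1=C3 (m3)
bar 2: v0=F2 v1=D3 (M6)
bar 3: v0=G2 v1=B2 (M3)
bar 4: v0=B2 v1=F3 (TT)
bar 5: v0=A2 v1=A3 (P8)
bar 6: v0=B2 v1=B3 (P8)
bar 7: v0=A2 v1=F3 (m6)
bar 8: v0=B2 v1=G3 (m6)
bar 9: v0=C3 v1=C4 (P8)
  R4 @ bar4.0: B2/F3 TT untreated
  R7 @ bar4.0: B2->F3 leap 6st
  R2 @ bar6.0: A2/E3 P5 -> B2/B3 P8 similar
  R2 @ bar9.0: B2/G3 m6 -> C3/C4 P8 similar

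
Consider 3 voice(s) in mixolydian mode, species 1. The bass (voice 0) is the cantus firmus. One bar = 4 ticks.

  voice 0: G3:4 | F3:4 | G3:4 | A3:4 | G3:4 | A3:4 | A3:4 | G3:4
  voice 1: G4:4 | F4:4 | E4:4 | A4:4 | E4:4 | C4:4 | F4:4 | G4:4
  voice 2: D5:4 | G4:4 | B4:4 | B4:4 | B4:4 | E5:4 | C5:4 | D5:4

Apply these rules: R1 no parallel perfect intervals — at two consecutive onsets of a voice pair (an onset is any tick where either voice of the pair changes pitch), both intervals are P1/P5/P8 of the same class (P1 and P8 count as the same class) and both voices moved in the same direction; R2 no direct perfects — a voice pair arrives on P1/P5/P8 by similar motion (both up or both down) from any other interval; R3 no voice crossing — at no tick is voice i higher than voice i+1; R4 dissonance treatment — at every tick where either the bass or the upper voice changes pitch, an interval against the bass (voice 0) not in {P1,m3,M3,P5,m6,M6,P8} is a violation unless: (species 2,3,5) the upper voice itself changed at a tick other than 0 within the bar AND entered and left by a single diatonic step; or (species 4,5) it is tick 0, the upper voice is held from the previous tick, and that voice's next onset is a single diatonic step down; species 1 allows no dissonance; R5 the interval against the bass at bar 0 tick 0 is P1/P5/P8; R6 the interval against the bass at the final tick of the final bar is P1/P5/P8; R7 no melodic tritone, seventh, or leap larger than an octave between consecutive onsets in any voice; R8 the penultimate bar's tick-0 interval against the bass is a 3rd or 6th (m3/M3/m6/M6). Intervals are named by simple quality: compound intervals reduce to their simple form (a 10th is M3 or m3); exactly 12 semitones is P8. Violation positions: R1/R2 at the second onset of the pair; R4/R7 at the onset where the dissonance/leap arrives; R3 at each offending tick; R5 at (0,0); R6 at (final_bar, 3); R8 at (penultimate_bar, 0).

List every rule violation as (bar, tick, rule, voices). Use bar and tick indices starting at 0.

bar 0: v0=G3 v1=G4 v2=D5 downbeat P5
bar 1: v0=F3 v1=F4 v2=G4 downbeat M2
bar 2: v0=G3 v1=E4 v2=B4 downbeat M3
bar 3: v0=A3 v1=A4 v2=B4 downbeat M2
bar 4: v0=G3 v1=E4 v2=B4 downbeat M3
bar 5: v0=A3 v1=C4 v2=E5 downbeat P5
bar 6: v0=A3 v1=F4 v2=C5 downbeat m3
bar 7: v0=G3 v1=G4 v2=D5 downbeat P5
  -> R1 @ bar 1 tick 0 v(0, 1): G3/G4 P8 -> F3/F4 P8 similar
  -> R4 @ bar 1 tick 0 v(0, 2): F3/G4 M2 untreated
  -> R2 @ bar 3 tick 0 v(0, 1): G3/E4 M6 -> A3/A4 P8 similar
  -> R4 @ bar 3 tick 0 v(0, 2): A3/B4 M2 untreated
  -> R2 @ bar 5 tick 0 v(0, 2): G3/B4 M3 -> A3/E5 P5 similar
  -> R1 @ bar 7 tick 0 v(1, 2): F4/C5 P5 -> G4/D5 P5 similar

(1, 0, R1, (0, 1))
(1, 0, R4, (0, 2))
(3, 0, R2, (0, 1))
(3, 0, R4, (0, 2))
(5, 0, R2, (0, 2))
(7, 0, R1, (1, 2))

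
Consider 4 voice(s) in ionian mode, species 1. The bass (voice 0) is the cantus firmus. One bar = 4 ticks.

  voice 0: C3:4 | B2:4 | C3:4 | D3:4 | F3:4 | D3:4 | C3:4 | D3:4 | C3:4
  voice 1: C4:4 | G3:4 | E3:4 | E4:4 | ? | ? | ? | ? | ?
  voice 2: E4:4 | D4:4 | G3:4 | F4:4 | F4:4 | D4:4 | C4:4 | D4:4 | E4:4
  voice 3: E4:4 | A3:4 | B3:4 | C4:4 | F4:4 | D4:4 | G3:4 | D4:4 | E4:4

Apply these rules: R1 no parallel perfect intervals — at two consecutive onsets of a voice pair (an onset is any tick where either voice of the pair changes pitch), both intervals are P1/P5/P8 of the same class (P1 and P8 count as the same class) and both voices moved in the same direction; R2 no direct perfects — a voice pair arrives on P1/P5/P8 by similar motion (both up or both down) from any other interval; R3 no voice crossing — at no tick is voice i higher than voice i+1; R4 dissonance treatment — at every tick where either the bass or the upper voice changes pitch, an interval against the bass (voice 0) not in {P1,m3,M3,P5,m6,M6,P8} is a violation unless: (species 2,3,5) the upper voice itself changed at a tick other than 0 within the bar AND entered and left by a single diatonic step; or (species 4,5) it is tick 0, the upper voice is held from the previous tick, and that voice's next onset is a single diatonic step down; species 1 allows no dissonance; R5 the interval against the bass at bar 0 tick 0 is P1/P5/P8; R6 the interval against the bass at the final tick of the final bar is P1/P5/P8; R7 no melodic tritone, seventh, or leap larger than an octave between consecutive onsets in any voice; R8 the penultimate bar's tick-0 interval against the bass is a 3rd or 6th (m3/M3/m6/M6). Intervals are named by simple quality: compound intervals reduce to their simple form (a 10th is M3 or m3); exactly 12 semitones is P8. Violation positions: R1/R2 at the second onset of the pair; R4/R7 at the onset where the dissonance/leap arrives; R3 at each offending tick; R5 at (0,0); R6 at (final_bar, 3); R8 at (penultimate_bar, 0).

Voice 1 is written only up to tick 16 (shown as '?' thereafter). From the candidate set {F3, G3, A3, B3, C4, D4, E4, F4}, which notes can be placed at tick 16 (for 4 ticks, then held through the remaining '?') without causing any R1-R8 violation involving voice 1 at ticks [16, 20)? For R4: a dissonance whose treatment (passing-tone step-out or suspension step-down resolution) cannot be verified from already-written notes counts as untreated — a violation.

{A3, C4, D4}

F3: violates R7
G3: violates R4
A3: legal
B3: violates R4
C4: legal
D4: legal
E4: violates R4
F4: violates R2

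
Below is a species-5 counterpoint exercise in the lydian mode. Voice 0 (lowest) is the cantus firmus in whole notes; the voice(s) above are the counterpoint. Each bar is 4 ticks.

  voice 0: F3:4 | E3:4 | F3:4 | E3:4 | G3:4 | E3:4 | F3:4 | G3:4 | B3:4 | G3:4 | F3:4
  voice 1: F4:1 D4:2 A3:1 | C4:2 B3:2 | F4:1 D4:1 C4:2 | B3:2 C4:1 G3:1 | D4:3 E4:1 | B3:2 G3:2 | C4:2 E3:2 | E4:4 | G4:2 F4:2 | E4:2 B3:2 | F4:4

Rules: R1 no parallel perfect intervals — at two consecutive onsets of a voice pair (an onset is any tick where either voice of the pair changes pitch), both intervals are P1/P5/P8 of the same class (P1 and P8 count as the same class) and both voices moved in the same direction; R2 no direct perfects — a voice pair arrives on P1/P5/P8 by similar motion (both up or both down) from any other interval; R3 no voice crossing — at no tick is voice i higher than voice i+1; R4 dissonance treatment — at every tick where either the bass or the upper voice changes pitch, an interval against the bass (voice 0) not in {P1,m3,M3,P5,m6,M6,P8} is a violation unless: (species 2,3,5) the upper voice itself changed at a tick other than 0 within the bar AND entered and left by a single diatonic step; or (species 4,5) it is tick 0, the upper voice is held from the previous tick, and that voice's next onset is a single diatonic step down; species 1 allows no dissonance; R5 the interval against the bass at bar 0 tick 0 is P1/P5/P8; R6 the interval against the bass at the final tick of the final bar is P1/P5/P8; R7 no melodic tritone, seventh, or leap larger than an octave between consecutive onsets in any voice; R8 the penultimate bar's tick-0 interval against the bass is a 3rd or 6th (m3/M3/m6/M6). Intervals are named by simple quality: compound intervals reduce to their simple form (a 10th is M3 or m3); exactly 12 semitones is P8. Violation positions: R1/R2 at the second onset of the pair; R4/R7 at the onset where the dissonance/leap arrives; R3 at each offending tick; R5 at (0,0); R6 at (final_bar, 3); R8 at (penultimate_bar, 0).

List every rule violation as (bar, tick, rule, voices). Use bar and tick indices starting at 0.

(2, 0, R2, (0, 1))
(2, 0, R7, (1,))
(3, 0, R1, (0, 1))
(4, 0, R2, (0, 1))
(5, 0, R2, (0, 1))
(6, 0, R2, (0, 1))
(6, 2, R3, (0, 1))
(6, 2, R4, (0, 1))
(6, 3, R3, (0, 1))
(10, 0, R7, (1,))

bar 0: v0=F3 v1=F4 downbeat P8
bar 1: v0=E3 v1=C4 downbeat m6
bar 2: v0=F3 v1=F4 downbeat P8
bar 3: v0=E3 v1=B3 downbeat P5
bar 4: v0=G3 v1=D4 downbeat P5
bar 5: v0=E3 v1=B3 downbeat P5
bar 6: v0=F3 v1=C4 downbeat P5
bar 7: v0=G3 v1=E4 downbeat M6
bar 8: v0=B3 v1=G4 downbeat m6
bar 9: v0=G3 v1=E4 downbeat M6
bar 10: v0=F3 v1=F4 downbeat P8
  -> R2 @ bar 2 tick 0 v(0, 1): E3/B3 P5 -> F3/F4 P8 similar
  -> R7 @ bar 2 tick 0 v(1,): B3->F4 leap 6st
  -> R1 @ bar 3 tick 0 v(0, 1): F3/C4 P5 -> E3/B3 P5 similar
  -> R2 @ bar 4 tick 0 v(0, 1): E3/G3 m3 -> G3/D4 P5 similar
  -> R2 @ bar 5 tick 0 v(0, 1): G3/E4 M6 -> E3/B3 P5 similar
  -> R2 @ bar 6 tick 0 v(0, 1): E3/G3 m3 -> F3/C4 P5 similar
  -> R3 @ bar 6 tick 2 v(0, 1): F3 above E3
  -> R4 @ bar 6 tick 2 v(0, 1): F3/E3 m2 untreated
  -> R3 @ bar 6 tick 3 v(0, 1): F3 above E3
  -> R7 @ bar 10 tick 0 v(1,): B3->F4 leap 6st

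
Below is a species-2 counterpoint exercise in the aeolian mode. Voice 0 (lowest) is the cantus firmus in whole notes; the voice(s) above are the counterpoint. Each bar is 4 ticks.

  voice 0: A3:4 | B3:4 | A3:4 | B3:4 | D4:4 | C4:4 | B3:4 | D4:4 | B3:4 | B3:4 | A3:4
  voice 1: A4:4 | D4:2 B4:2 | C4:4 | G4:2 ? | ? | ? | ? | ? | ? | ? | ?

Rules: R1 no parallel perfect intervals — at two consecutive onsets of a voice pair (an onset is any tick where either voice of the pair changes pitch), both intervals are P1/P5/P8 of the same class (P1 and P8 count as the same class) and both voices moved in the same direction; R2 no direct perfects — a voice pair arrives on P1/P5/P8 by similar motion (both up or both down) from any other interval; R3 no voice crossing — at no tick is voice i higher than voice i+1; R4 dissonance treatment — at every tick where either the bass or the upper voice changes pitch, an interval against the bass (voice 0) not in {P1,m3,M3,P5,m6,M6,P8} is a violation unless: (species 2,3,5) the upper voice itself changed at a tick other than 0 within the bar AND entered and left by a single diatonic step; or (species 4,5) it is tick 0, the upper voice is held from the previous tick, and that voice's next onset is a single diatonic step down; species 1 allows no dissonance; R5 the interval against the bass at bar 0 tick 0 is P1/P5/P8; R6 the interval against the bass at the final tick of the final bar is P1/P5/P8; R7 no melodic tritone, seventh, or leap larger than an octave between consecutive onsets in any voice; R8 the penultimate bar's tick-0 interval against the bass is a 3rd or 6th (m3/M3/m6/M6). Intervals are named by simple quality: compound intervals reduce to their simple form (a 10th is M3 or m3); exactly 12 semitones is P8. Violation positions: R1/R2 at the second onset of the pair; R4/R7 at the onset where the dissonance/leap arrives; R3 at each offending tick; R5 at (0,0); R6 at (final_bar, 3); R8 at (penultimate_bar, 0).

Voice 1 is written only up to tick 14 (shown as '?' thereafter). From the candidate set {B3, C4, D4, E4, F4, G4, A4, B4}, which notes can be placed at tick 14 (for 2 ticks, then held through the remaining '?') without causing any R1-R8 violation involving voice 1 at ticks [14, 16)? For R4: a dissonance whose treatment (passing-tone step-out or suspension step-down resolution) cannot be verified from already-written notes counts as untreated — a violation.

B3: legal
C4: violates R4
D4: legal
E4: violates R4
F4: violates R4
G4: legal
A4: violates R4
B4: legal

{B3, B4, D4, G4}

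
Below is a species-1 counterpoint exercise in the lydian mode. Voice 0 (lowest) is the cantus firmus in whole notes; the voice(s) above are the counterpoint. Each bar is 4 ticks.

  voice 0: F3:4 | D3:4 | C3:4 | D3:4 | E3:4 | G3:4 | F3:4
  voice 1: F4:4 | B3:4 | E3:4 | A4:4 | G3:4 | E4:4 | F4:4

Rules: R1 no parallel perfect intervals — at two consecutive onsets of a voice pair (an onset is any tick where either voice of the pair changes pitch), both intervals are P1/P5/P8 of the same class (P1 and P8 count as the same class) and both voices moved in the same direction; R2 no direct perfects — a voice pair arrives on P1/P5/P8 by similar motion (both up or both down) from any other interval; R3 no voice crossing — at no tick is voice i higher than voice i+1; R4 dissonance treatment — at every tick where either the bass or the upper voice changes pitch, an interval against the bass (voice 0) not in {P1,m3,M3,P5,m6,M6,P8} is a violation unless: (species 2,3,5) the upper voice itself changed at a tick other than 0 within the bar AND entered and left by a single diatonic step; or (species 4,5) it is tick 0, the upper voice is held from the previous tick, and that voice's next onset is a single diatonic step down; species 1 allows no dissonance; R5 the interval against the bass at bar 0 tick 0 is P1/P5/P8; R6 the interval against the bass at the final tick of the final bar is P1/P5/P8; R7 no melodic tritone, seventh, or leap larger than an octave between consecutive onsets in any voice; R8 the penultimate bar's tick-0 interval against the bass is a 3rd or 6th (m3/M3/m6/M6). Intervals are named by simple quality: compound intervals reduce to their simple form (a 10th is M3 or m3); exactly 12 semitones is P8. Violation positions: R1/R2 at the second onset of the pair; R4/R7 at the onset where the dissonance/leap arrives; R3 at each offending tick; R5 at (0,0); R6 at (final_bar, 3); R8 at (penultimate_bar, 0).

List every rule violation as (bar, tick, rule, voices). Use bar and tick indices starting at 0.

(1, 0, R7, (1,))
(3, 0, R2, (0, 1))
(3, 0, R7, (1,))
(4, 0, R7, (1,))

bar 0: v0=F3 v1=F4 downbeat P8
bar 1: v0=D3 v1=B3 downbeat M6
bar 2: v0=C3 v1=E3 downbeat M3
bar 3: v0=D3 v1=A4 downbeat P5
bar 4: v0=E3 v1=G3 downbeat m3
bar 5: v0=G3 v1=E4 downbeat M6
bar 6: v0=F3 v1=F4 downbeat P8
  -> R7 @ bar 1 tick 0 v(1,): F4->B3 leap 6st
  -> R2 @ bar 3 tick 0 v(0, 1): C3/E3 M3 -> D3/A4 P5 similar
  -> R7 @ bar 3 tick 0 v(1,): E3->A4 leap 17st
  -> R7 @ bar 4 tick 0 v(1,): A4->G3 leap 14st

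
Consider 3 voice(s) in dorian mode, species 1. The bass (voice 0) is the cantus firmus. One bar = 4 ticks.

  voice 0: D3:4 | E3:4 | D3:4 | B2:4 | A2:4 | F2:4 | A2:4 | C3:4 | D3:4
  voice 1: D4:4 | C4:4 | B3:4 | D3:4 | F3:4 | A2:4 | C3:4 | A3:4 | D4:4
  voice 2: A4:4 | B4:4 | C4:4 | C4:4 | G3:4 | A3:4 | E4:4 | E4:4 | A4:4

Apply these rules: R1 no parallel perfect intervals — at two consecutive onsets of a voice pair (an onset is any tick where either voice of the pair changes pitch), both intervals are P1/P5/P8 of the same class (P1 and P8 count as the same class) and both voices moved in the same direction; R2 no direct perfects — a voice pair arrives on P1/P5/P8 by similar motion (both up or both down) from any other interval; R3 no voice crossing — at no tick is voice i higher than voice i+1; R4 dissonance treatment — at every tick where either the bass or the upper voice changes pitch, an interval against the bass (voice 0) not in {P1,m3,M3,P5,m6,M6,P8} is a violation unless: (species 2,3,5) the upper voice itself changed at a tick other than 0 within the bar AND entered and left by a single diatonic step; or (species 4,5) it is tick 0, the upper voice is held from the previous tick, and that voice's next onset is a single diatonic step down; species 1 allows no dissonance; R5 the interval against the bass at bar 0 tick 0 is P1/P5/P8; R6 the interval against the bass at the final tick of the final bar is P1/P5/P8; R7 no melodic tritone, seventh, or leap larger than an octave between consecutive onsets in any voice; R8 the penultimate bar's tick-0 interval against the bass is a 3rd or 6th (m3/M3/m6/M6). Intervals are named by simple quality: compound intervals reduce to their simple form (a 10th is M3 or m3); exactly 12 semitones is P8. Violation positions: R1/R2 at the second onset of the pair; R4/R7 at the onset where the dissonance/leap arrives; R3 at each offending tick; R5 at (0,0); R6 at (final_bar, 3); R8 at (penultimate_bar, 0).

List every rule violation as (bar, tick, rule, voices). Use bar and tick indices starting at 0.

(1, 0, R1, (0, 2))
(2, 0, R4, (0, 2))
(2, 0, R7, (2,))
(3, 0, R4, (0, 2))
(4, 0, R4, (0, 2))
(6, 0, R2, (0, 2))
(8, 0, R1, (1, 2))
(8, 0, R2, (0, 1))
(8, 0, R2, (0, 2))

bar 0: v0=D3 v1=D4 v2=A4 downbeat P5
bar 1: v0=E3 v1=C4 v2=B4 downbeat P5
bar 2: v0=D3 v1=B3 v2=C4 downbeat m7
bar 3: v0=B2 v1=D3 v2=C4 downbeat m2
bar 4: v0=A2 v1=F3 v2=G3 downbeat m7
bar 5: v0=F2 v1=A2 v2=A3 downbeat M3
bar 6: v0=A2 v1=C3 v2=E4 downbeat P5
bar 7: v0=C3 v1=A3 v2=E4 downbeat M3
bar 8: v0=D3 v1=D4 v2=A4 downbeat P5
  -> R1 @ bar 1 tick 0 v(0, 2): D3/A4 P5 -> E3/B4 P5 similar
  -> R4 @ bar 2 tick 0 v(0, 2): D3/C4 m7 untreated
  -> R7 @ bar 2 tick 0 v(2,): B4->C4 leap 11st
  -> R4 @ bar 3 tick 0 v(0, 2): B2/C4 m2 untreated
  -> R4 @ bar 4 tick 0 v(0, 2): A2/G3 m7 untreated
  -> R2 @ bar 6 tick 0 v(0, 2): F2/A3 M3 -> A2/E4 P5 similar
  -> R1 @ bar 8 tick 0 v(1, 2): A3/E4 P5 -> D4/A4 P5 similar
  -> R2 @ bar 8 tick 0 v(0, 1): C3/A3 M6 -> D3/D4 P8 similar
  -> R2 @ bar 8 tick 0 v(0, 2): C3/E4 M3 -> D3/A4 P5 similar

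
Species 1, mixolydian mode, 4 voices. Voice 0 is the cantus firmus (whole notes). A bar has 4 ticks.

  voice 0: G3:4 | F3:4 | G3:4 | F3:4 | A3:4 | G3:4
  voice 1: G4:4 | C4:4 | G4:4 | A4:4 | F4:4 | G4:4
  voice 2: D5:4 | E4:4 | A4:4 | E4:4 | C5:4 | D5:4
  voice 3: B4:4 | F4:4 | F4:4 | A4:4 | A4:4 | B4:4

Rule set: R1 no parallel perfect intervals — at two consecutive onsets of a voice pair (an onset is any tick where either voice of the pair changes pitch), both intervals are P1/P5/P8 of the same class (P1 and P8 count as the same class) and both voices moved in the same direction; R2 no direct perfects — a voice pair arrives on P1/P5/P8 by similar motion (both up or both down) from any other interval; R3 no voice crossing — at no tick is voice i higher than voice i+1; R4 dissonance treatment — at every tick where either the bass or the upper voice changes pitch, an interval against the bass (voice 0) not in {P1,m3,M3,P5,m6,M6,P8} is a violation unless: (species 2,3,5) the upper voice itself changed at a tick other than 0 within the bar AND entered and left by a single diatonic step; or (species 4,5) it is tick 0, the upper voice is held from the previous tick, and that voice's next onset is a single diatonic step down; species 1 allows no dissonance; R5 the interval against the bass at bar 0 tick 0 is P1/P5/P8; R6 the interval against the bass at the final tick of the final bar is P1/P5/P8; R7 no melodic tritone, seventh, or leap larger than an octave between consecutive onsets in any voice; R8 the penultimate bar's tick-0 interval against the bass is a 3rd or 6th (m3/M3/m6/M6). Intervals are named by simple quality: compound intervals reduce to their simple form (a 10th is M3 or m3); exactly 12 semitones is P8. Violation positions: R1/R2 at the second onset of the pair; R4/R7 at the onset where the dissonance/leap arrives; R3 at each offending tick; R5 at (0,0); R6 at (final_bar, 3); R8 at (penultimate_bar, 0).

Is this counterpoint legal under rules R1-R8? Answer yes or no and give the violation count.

No (34 violations)

bar 0: v0=G3 v1=G4 v2=D5 v3=B4 (M3)
bar 1: v0=F3 v1=C4 v2=E4 v3=F4 (P8)
bar 2: v0=G3 v1=G4 v2=A4 v3=F4 (m7)
bar 3: v0=F3 v1=A4 v2=E4 v3=A4 (M3)
bar 4: v0=A3 v1=F4 v2=C5 v3=A4 (P8)
bar 5: v0=G3 v1=G4 v2=D5 v3=B4 (M3)
  R3 @ bar0.0: D5 above B4
  R5 @ bar0.0: opens on M3
  R3 @ bar0.1: D5 above B4
  R3 @ bar0.2: D5 above B4
  R3 @ bar0.3: D5 above B4
  R2 @ bar1.0: G3/G4 P8 -> F3/C4 P5 similar
  R2 @ bar1.0: G3/B4 M3 -> F3/F4 P8 similar
  R4 @ bar1.0: F3/E4 M7 untreated
  R7 @ bar1.0: D5->E4 leap 10st
  R7 @ bar1.0: B4->F4 leap 6st
  R2 @ bar2.0: F3/C4 P5 -> G3/G4 P8 similar
  R3 @ bar2.0: A4 above F4
  R4 @ bar2.0: G3/A4 M2 untreated
  R4 @ bar2.0: G3/F4 m7 untreated
  R3 @ bar2.1: A4 above F4
  R3 @ bar2.2: A4 above F4
  R3 @ bar2.3: A4 above F4
  R2 @ bar3.0: G4/F4 M2 -> A4/A4 P1 similar
  R3 @ bar3.0: A4 above E4
  R4 @ bar3.0: F3/E4 M7 untreated
  R3 @ bar3.1: A4 above E4
  R3 @ bar3.2: A4 above E4
  R3 @ bar3.3: A4 above E4
  R3 @ bar4.0: C5 above A4
  R8 @ bar4.0: penult P8 not 3rd/6th
  R3 @ bar4.1: C5 above A4
  R3 @ bar4.2: C5 above A4
  R3 @ bar4.3: C5 above A4
  R1 @ bar5.0: F4/C5 P5 -> G4/D5 P5 similar
  R3 @ bar5.0: D5 above B4
  R3 @ bar5.1: D5 above B4
  R3 @ bar5.2: D5 above B4
  R3 @ bar5.3: D5 above B4
  R6 @ bar5.3: closes on M3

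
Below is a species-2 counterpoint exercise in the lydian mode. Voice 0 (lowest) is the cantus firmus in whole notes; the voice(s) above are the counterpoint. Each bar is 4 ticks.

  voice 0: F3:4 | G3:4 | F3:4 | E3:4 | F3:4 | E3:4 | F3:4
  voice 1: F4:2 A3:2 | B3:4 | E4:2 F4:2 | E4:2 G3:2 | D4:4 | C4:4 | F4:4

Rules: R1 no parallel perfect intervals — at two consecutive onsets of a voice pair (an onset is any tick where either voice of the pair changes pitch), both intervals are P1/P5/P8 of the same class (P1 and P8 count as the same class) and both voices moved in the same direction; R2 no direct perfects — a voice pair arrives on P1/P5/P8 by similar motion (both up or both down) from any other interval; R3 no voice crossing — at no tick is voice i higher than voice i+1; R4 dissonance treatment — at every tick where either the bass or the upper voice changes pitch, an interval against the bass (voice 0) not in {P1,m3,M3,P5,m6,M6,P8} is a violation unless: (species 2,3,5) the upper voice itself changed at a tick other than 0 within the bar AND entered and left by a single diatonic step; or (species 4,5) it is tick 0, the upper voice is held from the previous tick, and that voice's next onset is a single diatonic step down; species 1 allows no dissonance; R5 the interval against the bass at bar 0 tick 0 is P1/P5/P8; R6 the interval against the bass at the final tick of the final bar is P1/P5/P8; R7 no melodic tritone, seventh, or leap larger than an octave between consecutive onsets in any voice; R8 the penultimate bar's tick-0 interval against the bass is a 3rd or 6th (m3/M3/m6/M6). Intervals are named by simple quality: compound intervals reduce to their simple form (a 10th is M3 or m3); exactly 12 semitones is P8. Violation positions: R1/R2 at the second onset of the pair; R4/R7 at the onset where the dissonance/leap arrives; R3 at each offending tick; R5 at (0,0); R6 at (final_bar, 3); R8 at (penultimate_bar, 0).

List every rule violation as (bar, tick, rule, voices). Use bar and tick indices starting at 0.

bar 0: v0=F3 v1=F4 downbeat P8
bar 1: v0=G3 v1=B3 downbeat M3
bar 2: v0=F3 v1=E4 downbeat M7
bar 3: v0=E3 v1=E4 downbeat P8
bar 4: v0=F3 v1=D4 downbeat M6
bar 5: v0=E3 v1=C4 downbeat m6
bar 6: v0=F3 v1=F4 downbeat P8
  -> R4 @ bar 2 tick 0 v(0, 1): F3/E4 M7 untreated
  -> R1 @ bar 3 tick 0 v(0, 1): F3/F4 P8 -> E3/E4 P8 similar
  -> R2 @ bar 6 tick 0 v(0, 1): E3/C4 m6 -> F3/F4 P8 similar

(2, 0, R4, (0, 1))
(3, 0, R1, (0, 1))
(6, 0, R2, (0, 1))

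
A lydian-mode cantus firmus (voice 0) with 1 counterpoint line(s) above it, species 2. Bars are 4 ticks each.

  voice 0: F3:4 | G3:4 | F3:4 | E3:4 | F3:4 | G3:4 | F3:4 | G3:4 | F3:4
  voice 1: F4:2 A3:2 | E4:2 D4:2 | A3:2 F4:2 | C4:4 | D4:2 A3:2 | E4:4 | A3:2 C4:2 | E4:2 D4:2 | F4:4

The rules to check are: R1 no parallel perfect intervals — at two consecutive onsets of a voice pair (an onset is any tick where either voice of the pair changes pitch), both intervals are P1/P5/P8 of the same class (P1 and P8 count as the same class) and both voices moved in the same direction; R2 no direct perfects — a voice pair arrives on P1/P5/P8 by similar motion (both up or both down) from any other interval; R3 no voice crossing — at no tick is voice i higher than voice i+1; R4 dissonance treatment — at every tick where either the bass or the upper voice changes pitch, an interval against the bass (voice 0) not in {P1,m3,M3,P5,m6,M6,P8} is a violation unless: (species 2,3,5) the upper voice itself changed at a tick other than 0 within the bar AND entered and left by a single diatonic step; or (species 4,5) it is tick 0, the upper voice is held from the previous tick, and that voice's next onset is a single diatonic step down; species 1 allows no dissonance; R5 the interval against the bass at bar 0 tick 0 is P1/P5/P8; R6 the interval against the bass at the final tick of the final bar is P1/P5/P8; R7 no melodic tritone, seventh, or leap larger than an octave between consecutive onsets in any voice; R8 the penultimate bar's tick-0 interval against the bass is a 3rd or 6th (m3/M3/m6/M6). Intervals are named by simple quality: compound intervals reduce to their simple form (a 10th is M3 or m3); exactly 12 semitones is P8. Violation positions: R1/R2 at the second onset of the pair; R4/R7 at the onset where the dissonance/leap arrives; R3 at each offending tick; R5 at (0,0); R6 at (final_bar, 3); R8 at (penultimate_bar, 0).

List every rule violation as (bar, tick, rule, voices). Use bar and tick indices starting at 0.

No violations across 9 bars (F3..F3 vs F4..F4).

bar 0: v0=F3 v1=F4 downbeat P8
bar 1: v0=G3 v1=E4 downbeat M6
bar 2: v0=F3 v1=A3 downbeat M3
bar 3: v0=E3 v1=C4 downbeat m6
bar 4: v0=F3 v1=D4 downbeat M6
bar 5: v0=G3 v1=E4 downbeat M6
bar 6: v0=F3 v1=A3 downbeat M3
bar 7: v0=G3 v1=E4 downbeat M6
bar 8: v0=F3 v1=F4 downbeat P8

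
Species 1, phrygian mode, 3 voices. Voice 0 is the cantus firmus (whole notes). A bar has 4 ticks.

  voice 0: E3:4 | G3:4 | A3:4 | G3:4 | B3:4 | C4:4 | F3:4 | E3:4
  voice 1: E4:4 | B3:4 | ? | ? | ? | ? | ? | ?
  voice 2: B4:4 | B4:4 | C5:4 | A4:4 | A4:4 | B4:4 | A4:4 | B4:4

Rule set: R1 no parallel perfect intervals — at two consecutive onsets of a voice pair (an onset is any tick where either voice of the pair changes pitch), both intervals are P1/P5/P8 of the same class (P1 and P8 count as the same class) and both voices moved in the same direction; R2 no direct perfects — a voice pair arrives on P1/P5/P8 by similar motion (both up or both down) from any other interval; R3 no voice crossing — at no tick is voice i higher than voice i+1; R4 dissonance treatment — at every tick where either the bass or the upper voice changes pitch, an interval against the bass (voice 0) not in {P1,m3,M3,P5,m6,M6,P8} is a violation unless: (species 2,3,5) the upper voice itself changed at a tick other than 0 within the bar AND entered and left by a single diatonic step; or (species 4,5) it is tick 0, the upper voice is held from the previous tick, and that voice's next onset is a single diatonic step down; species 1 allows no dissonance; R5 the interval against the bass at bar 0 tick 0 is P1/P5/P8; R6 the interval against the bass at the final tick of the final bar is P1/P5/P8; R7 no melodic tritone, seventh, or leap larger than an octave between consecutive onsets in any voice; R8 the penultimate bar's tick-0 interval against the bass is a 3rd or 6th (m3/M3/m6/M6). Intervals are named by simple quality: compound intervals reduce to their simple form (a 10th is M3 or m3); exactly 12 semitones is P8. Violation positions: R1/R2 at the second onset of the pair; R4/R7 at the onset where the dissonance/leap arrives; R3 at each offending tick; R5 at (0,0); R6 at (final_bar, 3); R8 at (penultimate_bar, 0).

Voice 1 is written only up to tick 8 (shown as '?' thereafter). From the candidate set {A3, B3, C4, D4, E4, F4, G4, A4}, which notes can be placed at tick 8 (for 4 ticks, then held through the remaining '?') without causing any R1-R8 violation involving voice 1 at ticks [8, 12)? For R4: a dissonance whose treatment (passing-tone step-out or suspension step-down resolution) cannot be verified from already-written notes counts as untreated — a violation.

A3: legal
B3: violates R4
C4: violates R1
D4: violates R4
E4: violates R2
F4: violates R2,R7
G4: violates R4
A4: violates R2,R7

{A3}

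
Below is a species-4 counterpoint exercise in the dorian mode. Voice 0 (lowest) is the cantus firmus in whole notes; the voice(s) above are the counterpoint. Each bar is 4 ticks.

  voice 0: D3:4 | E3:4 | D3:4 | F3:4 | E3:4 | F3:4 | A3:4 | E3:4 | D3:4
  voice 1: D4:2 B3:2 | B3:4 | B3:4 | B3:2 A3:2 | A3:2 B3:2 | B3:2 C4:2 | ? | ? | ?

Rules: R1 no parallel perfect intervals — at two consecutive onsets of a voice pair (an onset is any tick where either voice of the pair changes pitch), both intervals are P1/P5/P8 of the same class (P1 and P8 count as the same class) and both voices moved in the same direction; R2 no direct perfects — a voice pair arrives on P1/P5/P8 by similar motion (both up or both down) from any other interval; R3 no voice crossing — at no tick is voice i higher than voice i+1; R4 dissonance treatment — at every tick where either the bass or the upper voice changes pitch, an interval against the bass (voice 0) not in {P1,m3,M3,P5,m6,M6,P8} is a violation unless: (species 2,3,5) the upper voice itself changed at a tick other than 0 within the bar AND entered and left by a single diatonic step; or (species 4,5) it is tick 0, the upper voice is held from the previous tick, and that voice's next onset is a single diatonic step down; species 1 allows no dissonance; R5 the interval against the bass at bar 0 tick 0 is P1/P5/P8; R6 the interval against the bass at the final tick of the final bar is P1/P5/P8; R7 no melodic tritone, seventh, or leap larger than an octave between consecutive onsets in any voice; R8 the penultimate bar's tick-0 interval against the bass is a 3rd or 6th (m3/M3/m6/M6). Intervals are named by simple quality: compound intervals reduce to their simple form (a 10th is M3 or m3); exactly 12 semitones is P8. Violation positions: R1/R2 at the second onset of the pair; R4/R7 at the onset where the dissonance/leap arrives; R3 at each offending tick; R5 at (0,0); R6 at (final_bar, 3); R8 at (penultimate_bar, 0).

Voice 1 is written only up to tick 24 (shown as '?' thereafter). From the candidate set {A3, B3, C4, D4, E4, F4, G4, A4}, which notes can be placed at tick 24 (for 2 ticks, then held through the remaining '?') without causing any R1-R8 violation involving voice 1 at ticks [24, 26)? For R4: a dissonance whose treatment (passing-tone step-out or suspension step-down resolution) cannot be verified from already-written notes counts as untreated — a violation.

A3: legal
B3: violates R4
C4: legal
D4: violates R4
E4: violates R1
F4: legal
G4: violates R4
A4: violates R2

{A3, C4, F4}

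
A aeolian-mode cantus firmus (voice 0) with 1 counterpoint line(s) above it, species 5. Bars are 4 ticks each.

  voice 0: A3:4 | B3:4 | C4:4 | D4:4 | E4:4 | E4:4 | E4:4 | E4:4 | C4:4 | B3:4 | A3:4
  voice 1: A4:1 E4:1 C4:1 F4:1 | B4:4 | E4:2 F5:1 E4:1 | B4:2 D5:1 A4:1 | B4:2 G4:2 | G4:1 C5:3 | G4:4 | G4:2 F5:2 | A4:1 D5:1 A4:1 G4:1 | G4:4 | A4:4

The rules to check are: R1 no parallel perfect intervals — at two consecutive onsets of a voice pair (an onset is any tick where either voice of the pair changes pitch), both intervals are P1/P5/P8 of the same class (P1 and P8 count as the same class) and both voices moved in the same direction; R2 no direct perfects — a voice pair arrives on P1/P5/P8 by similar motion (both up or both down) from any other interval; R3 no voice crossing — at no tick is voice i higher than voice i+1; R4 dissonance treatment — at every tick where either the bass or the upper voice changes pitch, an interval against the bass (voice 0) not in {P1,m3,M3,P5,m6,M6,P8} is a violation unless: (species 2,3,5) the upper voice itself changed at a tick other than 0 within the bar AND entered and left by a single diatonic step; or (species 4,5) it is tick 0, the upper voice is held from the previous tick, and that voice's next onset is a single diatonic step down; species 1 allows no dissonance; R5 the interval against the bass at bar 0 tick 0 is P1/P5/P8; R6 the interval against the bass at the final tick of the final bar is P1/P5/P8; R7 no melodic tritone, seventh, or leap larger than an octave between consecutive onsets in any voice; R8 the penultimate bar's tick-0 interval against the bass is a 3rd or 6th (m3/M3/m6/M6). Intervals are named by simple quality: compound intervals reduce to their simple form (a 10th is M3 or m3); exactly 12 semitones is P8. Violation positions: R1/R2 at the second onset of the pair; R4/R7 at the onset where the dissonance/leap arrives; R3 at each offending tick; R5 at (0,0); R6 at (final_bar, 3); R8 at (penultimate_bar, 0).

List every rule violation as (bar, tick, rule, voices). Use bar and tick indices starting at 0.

bar 0: v0=A3 v1=A4 downbeat P8
bar 1: v0=B3 v1=B4 downbeat P8
bar 2: v0=C4 v1=E4 downbeat M3
bar 3: v0=D4 v1=B4 downbeat M6
bar 4: v0=E4 v1=B4 downbeat P5
bar 5: v0=E4 v1=G4 downbeat m3
bar 6: v0=E4 v1=G4 downbeat m3
bar 7: v0=E4 v1=G4 downbeat m3
bar 8: v0=C4 v1=A4 downbeat M6
bar 9: v0=B3 v1=G4 downbeat m6
bar 10: v0=A3 v1=A4 downbeat P8
  -> R2 @ bar 1 tick 0 v(0, 1): A3/F4 m6 -> B3/B4 P8 similar
  -> R7 @ bar 1 tick 0 v(1,): F4->B4 leap 6st
  -> R4 @ bar 2 tick 2 v(0, 1): C4/F5 P4 untreated
  -> R7 @ bar 2 tick 2 v(1,): E4->F5 leap 13st
  -> R7 @ bar 2 tick 3 v(1,): F5->E4 leap 13st
  -> R1 @ bar 4 tick 0 v(0, 1): D4/A4 P5 -> E4/B4 P5 similar
  -> R4 @ bar 7 tick 2 v(0, 1): E4/F5 m2 untreated
  -> R7 @ bar 7 tick 2 v(1,): G4->F5 leap 10st
  -> R4 @ bar 8 tick 1 v(0, 1): C4/D5 M2 untreated

(1, 0, R2, (0, 1))
(1, 0, R7, (1,))
(2, 2, R4, (0, 1))
(2, 2, R7, (1,))
(2, 3, R7, (1,))
(4, 0, R1, (0, 1))
(7, 2, R4, (0, 1))
(7, 2, R7, (1,))
(8, 1, R4, (0, 1))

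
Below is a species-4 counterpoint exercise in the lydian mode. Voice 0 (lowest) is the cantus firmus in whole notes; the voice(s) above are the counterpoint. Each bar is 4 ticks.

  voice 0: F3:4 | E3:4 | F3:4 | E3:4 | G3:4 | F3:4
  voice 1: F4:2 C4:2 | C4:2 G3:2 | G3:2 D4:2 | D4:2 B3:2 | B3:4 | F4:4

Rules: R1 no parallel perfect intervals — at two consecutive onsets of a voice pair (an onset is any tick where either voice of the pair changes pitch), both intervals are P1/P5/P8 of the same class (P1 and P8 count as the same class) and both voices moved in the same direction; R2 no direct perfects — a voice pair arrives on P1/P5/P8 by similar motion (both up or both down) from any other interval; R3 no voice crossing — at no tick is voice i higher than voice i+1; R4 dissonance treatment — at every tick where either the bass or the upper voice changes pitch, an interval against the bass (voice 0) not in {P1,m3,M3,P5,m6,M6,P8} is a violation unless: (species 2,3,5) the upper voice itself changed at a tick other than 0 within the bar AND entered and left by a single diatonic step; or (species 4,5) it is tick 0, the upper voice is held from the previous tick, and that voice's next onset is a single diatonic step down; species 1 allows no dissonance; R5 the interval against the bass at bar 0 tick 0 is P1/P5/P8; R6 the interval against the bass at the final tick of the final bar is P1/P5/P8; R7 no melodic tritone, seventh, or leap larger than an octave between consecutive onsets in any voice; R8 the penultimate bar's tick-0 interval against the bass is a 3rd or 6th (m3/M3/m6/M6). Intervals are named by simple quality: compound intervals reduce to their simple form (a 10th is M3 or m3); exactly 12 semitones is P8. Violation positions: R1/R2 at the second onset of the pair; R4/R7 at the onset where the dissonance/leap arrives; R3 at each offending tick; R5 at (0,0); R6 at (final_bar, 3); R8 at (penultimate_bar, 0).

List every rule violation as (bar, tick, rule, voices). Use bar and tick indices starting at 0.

bar 0: v0=F3 v1=F4 downbeat P8
bar 1: v0=E3 v1=C4 downbeat m6
bar 2: v0=F3 v1=G3 downbeat M2
bar 3: v0=E3 v1=D4 downbeat m7
bar 4: v0=G3 v1=B3 downbeat M3
bar 5: v0=F3 v1=F4 downbeat P8
  -> R4 @ bar 2 tick 0 v(0, 1): F3/G3 M2 untreated
  -> R4 @ bar 3 tick 0 v(0, 1): E3/D4 m7 untreated
  -> R7 @ bar 5 tick 0 v(1,): B3->F4 leap 6st

(2, 0, R4, (0, 1))
(3, 0, R4, (0, 1))
(5, 0, R7, (1,))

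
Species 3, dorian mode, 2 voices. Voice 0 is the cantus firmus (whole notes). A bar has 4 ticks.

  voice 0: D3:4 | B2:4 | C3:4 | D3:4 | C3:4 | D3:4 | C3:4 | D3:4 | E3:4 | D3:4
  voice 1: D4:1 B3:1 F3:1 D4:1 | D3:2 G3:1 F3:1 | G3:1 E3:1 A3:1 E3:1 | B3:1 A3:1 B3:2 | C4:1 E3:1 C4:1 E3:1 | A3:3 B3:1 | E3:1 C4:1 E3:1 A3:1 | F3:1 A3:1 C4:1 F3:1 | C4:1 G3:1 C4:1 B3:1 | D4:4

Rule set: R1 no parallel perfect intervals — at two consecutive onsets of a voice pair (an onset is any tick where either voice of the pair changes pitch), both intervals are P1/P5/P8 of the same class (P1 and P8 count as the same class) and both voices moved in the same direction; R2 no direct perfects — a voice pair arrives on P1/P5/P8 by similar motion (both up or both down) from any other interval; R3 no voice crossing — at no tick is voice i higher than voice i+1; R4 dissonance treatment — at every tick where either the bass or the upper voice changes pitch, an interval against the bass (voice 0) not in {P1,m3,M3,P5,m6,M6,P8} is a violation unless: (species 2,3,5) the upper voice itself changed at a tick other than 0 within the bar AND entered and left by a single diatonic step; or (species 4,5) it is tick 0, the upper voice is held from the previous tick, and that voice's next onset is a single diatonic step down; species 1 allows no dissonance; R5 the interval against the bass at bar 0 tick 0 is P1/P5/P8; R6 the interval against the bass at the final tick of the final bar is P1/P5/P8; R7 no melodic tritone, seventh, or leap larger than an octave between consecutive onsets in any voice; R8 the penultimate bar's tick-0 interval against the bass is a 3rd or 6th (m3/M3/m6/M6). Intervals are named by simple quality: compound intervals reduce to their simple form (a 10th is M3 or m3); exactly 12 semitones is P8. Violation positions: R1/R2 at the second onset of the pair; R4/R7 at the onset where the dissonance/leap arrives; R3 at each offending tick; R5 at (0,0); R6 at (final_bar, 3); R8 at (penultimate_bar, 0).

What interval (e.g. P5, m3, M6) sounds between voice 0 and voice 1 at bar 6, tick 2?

M3

voice 0=C3 voice 1=E3 -> M3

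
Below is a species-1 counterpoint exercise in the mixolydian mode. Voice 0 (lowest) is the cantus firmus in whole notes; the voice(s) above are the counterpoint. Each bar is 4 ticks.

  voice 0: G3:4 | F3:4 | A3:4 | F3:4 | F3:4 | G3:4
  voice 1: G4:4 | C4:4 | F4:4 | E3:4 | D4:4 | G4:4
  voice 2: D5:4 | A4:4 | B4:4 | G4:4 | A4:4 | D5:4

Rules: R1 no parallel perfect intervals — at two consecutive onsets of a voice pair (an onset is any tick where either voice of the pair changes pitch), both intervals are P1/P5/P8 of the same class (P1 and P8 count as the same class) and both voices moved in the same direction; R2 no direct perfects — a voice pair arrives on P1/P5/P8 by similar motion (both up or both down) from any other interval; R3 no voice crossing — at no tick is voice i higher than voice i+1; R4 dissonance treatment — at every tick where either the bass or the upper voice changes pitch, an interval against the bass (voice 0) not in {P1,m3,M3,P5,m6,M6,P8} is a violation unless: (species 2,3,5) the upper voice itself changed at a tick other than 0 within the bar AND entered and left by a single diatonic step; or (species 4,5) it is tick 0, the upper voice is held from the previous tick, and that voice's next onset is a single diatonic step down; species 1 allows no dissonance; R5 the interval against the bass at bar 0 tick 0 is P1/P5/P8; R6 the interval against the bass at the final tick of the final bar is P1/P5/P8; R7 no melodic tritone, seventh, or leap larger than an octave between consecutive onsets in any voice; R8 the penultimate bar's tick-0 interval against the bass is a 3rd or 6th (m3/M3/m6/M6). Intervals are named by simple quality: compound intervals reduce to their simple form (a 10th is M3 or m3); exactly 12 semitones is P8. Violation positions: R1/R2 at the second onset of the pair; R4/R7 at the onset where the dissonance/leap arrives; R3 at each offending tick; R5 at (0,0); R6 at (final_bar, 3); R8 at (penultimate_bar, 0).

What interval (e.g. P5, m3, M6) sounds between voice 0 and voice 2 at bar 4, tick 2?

voice 0=F3 voice 2=A4 -> M3

M3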